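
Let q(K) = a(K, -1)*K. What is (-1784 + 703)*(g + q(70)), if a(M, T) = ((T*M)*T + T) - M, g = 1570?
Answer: -1621500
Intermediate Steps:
a(M, T) = T - M + M*T² (a(M, T) = ((M*T)*T + T) - M = (M*T² + T) - M = (T + M*T²) - M = T - M + M*T²)
q(K) = -K (q(K) = (-1 - K + K*(-1)²)*K = (-1 - K + K*1)*K = (-1 - K + K)*K = -K)
(-1784 + 703)*(g + q(70)) = (-1784 + 703)*(1570 - 1*70) = -1081*(1570 - 70) = -1081*1500 = -1621500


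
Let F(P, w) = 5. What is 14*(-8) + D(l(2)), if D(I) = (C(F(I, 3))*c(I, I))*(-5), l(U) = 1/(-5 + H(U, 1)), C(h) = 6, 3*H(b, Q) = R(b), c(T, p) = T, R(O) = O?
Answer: -1366/13 ≈ -105.08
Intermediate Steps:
H(b, Q) = b/3
l(U) = 1/(-5 + U/3)
D(I) = -30*I (D(I) = (6*I)*(-5) = -30*I)
14*(-8) + D(l(2)) = 14*(-8) - 90/(-15 + 2) = -112 - 90/(-13) = -112 - 90*(-1)/13 = -112 - 30*(-3/13) = -112 + 90/13 = -1366/13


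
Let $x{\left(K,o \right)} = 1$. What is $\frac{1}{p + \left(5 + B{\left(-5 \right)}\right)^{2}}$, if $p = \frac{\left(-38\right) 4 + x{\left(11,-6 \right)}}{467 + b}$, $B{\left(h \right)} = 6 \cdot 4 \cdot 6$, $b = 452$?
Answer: $\frac{919}{20402568} \approx 4.5043 \cdot 10^{-5}$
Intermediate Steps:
$B{\left(h \right)} = 144$ ($B{\left(h \right)} = 24 \cdot 6 = 144$)
$p = - \frac{151}{919}$ ($p = \frac{\left(-38\right) 4 + 1}{467 + 452} = \frac{-152 + 1}{919} = \left(-151\right) \frac{1}{919} = - \frac{151}{919} \approx -0.16431$)
$\frac{1}{p + \left(5 + B{\left(-5 \right)}\right)^{2}} = \frac{1}{- \frac{151}{919} + \left(5 + 144\right)^{2}} = \frac{1}{- \frac{151}{919} + 149^{2}} = \frac{1}{- \frac{151}{919} + 22201} = \frac{1}{\frac{20402568}{919}} = \frac{919}{20402568}$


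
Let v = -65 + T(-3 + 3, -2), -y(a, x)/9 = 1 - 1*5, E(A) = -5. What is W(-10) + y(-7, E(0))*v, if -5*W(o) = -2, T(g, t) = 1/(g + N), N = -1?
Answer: -11878/5 ≈ -2375.6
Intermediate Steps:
T(g, t) = 1/(-1 + g) (T(g, t) = 1/(g - 1) = 1/(-1 + g))
W(o) = 2/5 (W(o) = -1/5*(-2) = 2/5)
y(a, x) = 36 (y(a, x) = -9*(1 - 1*5) = -9*(1 - 5) = -9*(-4) = 36)
v = -66 (v = -65 + 1/(-1 + (-3 + 3)) = -65 + 1/(-1 + 0) = -65 + 1/(-1) = -65 - 1 = -66)
W(-10) + y(-7, E(0))*v = 2/5 + 36*(-66) = 2/5 - 2376 = -11878/5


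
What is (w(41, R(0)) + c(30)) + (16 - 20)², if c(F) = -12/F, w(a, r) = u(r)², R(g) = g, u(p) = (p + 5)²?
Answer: 3203/5 ≈ 640.60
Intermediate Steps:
u(p) = (5 + p)²
w(a, r) = (5 + r)⁴ (w(a, r) = ((5 + r)²)² = (5 + r)⁴)
(w(41, R(0)) + c(30)) + (16 - 20)² = ((5 + 0)⁴ - 12/30) + (16 - 20)² = (5⁴ - 12*1/30) + (-4)² = (625 - ⅖) + 16 = 3123/5 + 16 = 3203/5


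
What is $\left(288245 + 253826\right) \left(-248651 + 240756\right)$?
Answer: $-4279650545$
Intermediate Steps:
$\left(288245 + 253826\right) \left(-248651 + 240756\right) = 542071 \left(-7895\right) = -4279650545$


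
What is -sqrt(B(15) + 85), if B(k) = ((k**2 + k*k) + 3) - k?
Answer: -sqrt(523) ≈ -22.869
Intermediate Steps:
B(k) = 3 - k + 2*k**2 (B(k) = ((k**2 + k**2) + 3) - k = (2*k**2 + 3) - k = (3 + 2*k**2) - k = 3 - k + 2*k**2)
-sqrt(B(15) + 85) = -sqrt((3 - 1*15 + 2*15**2) + 85) = -sqrt((3 - 15 + 2*225) + 85) = -sqrt((3 - 15 + 450) + 85) = -sqrt(438 + 85) = -sqrt(523)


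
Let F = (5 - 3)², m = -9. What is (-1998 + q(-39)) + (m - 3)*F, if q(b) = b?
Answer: -2085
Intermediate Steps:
F = 4 (F = 2² = 4)
(-1998 + q(-39)) + (m - 3)*F = (-1998 - 39) + (-9 - 3)*4 = -2037 - 12*4 = -2037 - 48 = -2085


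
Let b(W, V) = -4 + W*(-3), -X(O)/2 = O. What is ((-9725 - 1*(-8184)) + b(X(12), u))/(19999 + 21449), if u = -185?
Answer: -491/13816 ≈ -0.035538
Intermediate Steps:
X(O) = -2*O
b(W, V) = -4 - 3*W
((-9725 - 1*(-8184)) + b(X(12), u))/(19999 + 21449) = ((-9725 - 1*(-8184)) + (-4 - (-6)*12))/(19999 + 21449) = ((-9725 + 8184) + (-4 - 3*(-24)))/41448 = (-1541 + (-4 + 72))*(1/41448) = (-1541 + 68)*(1/41448) = -1473*1/41448 = -491/13816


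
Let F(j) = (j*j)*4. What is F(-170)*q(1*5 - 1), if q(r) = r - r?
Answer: 0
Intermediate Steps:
F(j) = 4*j² (F(j) = j²*4 = 4*j²)
q(r) = 0
F(-170)*q(1*5 - 1) = (4*(-170)²)*0 = (4*28900)*0 = 115600*0 = 0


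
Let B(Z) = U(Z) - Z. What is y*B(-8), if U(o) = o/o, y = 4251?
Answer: 38259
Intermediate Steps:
U(o) = 1
B(Z) = 1 - Z
y*B(-8) = 4251*(1 - 1*(-8)) = 4251*(1 + 8) = 4251*9 = 38259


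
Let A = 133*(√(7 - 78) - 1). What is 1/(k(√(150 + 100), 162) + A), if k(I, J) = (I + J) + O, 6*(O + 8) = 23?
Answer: 6/(149 + 30*√10 + 798*I*√71) ≈ 3.232e-5 - 0.00089115*I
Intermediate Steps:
O = -25/6 (O = -8 + (⅙)*23 = -8 + 23/6 = -25/6 ≈ -4.1667)
k(I, J) = -25/6 + I + J (k(I, J) = (I + J) - 25/6 = -25/6 + I + J)
A = -133 + 133*I*√71 (A = 133*(√(-71) - 1) = 133*(I*√71 - 1) = 133*(-1 + I*√71) = -133 + 133*I*√71 ≈ -133.0 + 1120.7*I)
1/(k(√(150 + 100), 162) + A) = 1/((-25/6 + √(150 + 100) + 162) + (-133 + 133*I*√71)) = 1/((-25/6 + √250 + 162) + (-133 + 133*I*√71)) = 1/((-25/6 + 5*√10 + 162) + (-133 + 133*I*√71)) = 1/((947/6 + 5*√10) + (-133 + 133*I*√71)) = 1/(149/6 + 5*√10 + 133*I*√71)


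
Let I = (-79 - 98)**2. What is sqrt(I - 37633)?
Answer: 4*I*sqrt(394) ≈ 79.398*I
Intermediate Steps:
I = 31329 (I = (-177)**2 = 31329)
sqrt(I - 37633) = sqrt(31329 - 37633) = sqrt(-6304) = 4*I*sqrt(394)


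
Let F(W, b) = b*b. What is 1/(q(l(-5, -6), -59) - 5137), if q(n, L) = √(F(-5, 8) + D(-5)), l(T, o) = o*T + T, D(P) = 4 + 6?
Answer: -5137/26388695 - √74/26388695 ≈ -0.00019499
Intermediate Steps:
F(W, b) = b²
D(P) = 10
l(T, o) = T + T*o (l(T, o) = T*o + T = T + T*o)
q(n, L) = √74 (q(n, L) = √(8² + 10) = √(64 + 10) = √74)
1/(q(l(-5, -6), -59) - 5137) = 1/(√74 - 5137) = 1/(-5137 + √74)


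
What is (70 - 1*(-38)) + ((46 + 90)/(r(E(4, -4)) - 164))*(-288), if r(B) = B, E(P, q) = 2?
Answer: 3148/9 ≈ 349.78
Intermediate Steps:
(70 - 1*(-38)) + ((46 + 90)/(r(E(4, -4)) - 164))*(-288) = (70 - 1*(-38)) + ((46 + 90)/(2 - 164))*(-288) = (70 + 38) + (136/(-162))*(-288) = 108 + (136*(-1/162))*(-288) = 108 - 68/81*(-288) = 108 + 2176/9 = 3148/9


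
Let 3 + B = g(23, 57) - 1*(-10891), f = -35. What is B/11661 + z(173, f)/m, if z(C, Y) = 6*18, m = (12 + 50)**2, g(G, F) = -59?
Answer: 824732/862017 ≈ 0.95675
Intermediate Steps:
m = 3844 (m = 62**2 = 3844)
B = 10829 (B = -3 + (-59 - 1*(-10891)) = -3 + (-59 + 10891) = -3 + 10832 = 10829)
z(C, Y) = 108
B/11661 + z(173, f)/m = 10829/11661 + 108/3844 = 10829*(1/11661) + 108*(1/3844) = 833/897 + 27/961 = 824732/862017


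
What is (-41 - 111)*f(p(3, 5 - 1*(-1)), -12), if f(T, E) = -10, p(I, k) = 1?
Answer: 1520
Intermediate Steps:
(-41 - 111)*f(p(3, 5 - 1*(-1)), -12) = (-41 - 111)*(-10) = -152*(-10) = 1520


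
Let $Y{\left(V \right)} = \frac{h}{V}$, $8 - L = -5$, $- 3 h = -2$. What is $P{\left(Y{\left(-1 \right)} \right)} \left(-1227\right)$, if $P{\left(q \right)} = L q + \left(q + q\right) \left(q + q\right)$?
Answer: $\frac{25358}{3} \approx 8452.7$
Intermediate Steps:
$h = \frac{2}{3}$ ($h = \left(- \frac{1}{3}\right) \left(-2\right) = \frac{2}{3} \approx 0.66667$)
$L = 13$ ($L = 8 - -5 = 8 + 5 = 13$)
$Y{\left(V \right)} = \frac{2}{3 V}$
$P{\left(q \right)} = 4 q^{2} + 13 q$ ($P{\left(q \right)} = 13 q + \left(q + q\right) \left(q + q\right) = 13 q + 2 q 2 q = 13 q + 4 q^{2} = 4 q^{2} + 13 q$)
$P{\left(Y{\left(-1 \right)} \right)} \left(-1227\right) = \frac{2}{3 \left(-1\right)} \left(13 + 4 \frac{2}{3 \left(-1\right)}\right) \left(-1227\right) = \frac{2}{3} \left(-1\right) \left(13 + 4 \cdot \frac{2}{3} \left(-1\right)\right) \left(-1227\right) = - \frac{2 \left(13 + 4 \left(- \frac{2}{3}\right)\right)}{3} \left(-1227\right) = - \frac{2 \left(13 - \frac{8}{3}\right)}{3} \left(-1227\right) = \left(- \frac{2}{3}\right) \frac{31}{3} \left(-1227\right) = \left(- \frac{62}{9}\right) \left(-1227\right) = \frac{25358}{3}$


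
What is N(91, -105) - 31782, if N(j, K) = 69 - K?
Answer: -31608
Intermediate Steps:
N(91, -105) - 31782 = (69 - 1*(-105)) - 31782 = (69 + 105) - 31782 = 174 - 31782 = -31608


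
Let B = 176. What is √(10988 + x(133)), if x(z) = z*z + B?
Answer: √28853 ≈ 169.86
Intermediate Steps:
x(z) = 176 + z² (x(z) = z*z + 176 = z² + 176 = 176 + z²)
√(10988 + x(133)) = √(10988 + (176 + 133²)) = √(10988 + (176 + 17689)) = √(10988 + 17865) = √28853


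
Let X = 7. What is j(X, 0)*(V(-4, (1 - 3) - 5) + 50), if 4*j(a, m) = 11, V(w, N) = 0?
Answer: 275/2 ≈ 137.50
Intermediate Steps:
j(a, m) = 11/4 (j(a, m) = (1/4)*11 = 11/4)
j(X, 0)*(V(-4, (1 - 3) - 5) + 50) = 11*(0 + 50)/4 = (11/4)*50 = 275/2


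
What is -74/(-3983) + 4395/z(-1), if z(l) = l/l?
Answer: 17505359/3983 ≈ 4395.0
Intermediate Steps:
z(l) = 1
-74/(-3983) + 4395/z(-1) = -74/(-3983) + 4395/1 = -74*(-1/3983) + 4395*1 = 74/3983 + 4395 = 17505359/3983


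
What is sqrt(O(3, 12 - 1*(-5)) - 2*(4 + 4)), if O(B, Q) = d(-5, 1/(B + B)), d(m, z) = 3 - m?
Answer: 2*I*sqrt(2) ≈ 2.8284*I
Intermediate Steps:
O(B, Q) = 8 (O(B, Q) = 3 - 1*(-5) = 3 + 5 = 8)
sqrt(O(3, 12 - 1*(-5)) - 2*(4 + 4)) = sqrt(8 - 2*(4 + 4)) = sqrt(8 - 2*8) = sqrt(8 - 16) = sqrt(-8) = 2*I*sqrt(2)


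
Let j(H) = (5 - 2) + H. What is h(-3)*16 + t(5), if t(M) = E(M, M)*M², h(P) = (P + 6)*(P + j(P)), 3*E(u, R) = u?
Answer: -307/3 ≈ -102.33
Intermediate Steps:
E(u, R) = u/3
j(H) = 3 + H
h(P) = (3 + 2*P)*(6 + P) (h(P) = (P + 6)*(P + (3 + P)) = (6 + P)*(3 + 2*P) = (3 + 2*P)*(6 + P))
t(M) = M³/3 (t(M) = (M/3)*M² = M³/3)
h(-3)*16 + t(5) = (18 + 2*(-3)² + 15*(-3))*16 + (⅓)*5³ = (18 + 2*9 - 45)*16 + (⅓)*125 = (18 + 18 - 45)*16 + 125/3 = -9*16 + 125/3 = -144 + 125/3 = -307/3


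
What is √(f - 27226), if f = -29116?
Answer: I*√56342 ≈ 237.36*I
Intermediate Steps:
√(f - 27226) = √(-29116 - 27226) = √(-56342) = I*√56342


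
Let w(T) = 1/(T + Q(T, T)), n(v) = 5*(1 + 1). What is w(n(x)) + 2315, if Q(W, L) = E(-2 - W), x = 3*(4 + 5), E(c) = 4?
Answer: 32411/14 ≈ 2315.1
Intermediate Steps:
x = 27 (x = 3*9 = 27)
Q(W, L) = 4
n(v) = 10 (n(v) = 5*2 = 10)
w(T) = 1/(4 + T) (w(T) = 1/(T + 4) = 1/(4 + T))
w(n(x)) + 2315 = 1/(4 + 10) + 2315 = 1/14 + 2315 = 32411/14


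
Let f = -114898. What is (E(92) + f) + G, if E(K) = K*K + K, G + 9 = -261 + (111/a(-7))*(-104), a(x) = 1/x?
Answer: -25804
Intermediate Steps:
G = 80538 (G = -9 + (-261 + (111/(1/(-7)))*(-104)) = -9 + (-261 + (111/(-1/7))*(-104)) = -9 + (-261 + (111*(-7))*(-104)) = -9 + (-261 - 777*(-104)) = -9 + (-261 + 80808) = -9 + 80547 = 80538)
E(K) = K + K**2 (E(K) = K**2 + K = K + K**2)
(E(92) + f) + G = (92*(1 + 92) - 114898) + 80538 = (92*93 - 114898) + 80538 = (8556 - 114898) + 80538 = -106342 + 80538 = -25804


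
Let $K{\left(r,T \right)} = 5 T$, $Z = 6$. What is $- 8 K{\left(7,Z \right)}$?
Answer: $-240$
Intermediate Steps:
$- 8 K{\left(7,Z \right)} = - 8 \cdot 5 \cdot 6 = \left(-8\right) 30 = -240$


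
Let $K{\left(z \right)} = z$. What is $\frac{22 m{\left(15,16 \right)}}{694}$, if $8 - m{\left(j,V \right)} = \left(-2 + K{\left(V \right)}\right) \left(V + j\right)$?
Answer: $- \frac{4686}{347} \approx -13.504$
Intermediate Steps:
$m{\left(j,V \right)} = 8 - \left(-2 + V\right) \left(V + j\right)$
$\frac{22 m{\left(15,16 \right)}}{694} = \frac{22 \left(8 - 16^{2} + 2 \cdot 16 + 2 \cdot 15 - 16 \cdot 15\right)}{694} = 22 \left(8 - 256 + 32 + 30 - 240\right) \frac{1}{694} = 22 \left(-426\right) \frac{1}{694} = \left(-9372\right) \frac{1}{694} = - \frac{4686}{347}$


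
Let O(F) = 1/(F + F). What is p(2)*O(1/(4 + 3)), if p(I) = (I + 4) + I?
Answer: 28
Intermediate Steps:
p(I) = 4 + 2*I (p(I) = (4 + I) + I = 4 + 2*I)
O(F) = 1/(2*F)
p(2)*O(1/(4 + 3)) = (4 + 2*2)*(1/(2*(1/(4 + 3)))) = (4 + 4)*(1/(2*(1/7))) = 8*(1/(2*(⅐))) = 8*((½)*7) = 8*(7/2) = 28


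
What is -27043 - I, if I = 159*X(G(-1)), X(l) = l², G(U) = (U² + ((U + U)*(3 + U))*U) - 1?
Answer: -29587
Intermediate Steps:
G(U) = -1 + U² + 2*U²*(3 + U) (G(U) = (U² + ((2*U)*(3 + U))*U) - 1 = (U² + (2*U*(3 + U))*U) - 1 = (U² + 2*U²*(3 + U)) - 1 = -1 + U² + 2*U²*(3 + U))
I = 2544 (I = 159*(-1 + 2*(-1)³ + 7*(-1)²)² = 159*(-1 + 2*(-1) + 7*1)² = 159*(-1 - 2 + 7)² = 159*4² = 159*16 = 2544)
-27043 - I = -27043 - 1*2544 = -27043 - 2544 = -29587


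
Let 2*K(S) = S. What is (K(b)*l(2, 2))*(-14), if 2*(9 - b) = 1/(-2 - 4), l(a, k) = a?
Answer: -763/6 ≈ -127.17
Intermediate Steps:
b = 109/12 (b = 9 - 1/(2*(-2 - 4)) = 9 - ½/(-6) = 9 - ½*(-⅙) = 9 + 1/12 = 109/12 ≈ 9.0833)
K(S) = S/2
(K(b)*l(2, 2))*(-14) = (((½)*(109/12))*2)*(-14) = ((109/24)*2)*(-14) = (109/12)*(-14) = -763/6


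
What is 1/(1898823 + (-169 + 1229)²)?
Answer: 1/3022423 ≈ 3.3086e-7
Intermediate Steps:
1/(1898823 + (-169 + 1229)²) = 1/(1898823 + 1060²) = 1/(1898823 + 1123600) = 1/3022423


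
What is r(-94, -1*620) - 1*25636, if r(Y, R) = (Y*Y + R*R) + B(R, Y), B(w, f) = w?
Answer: 366980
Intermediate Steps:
r(Y, R) = R + R² + Y² (r(Y, R) = (Y*Y + R*R) + R = (Y² + R²) + R = (R² + Y²) + R = R + R² + Y²)
r(-94, -1*620) - 1*25636 = (-1*620 + (-1*620)² + (-94)²) - 1*25636 = (-620 + (-620)² + 8836) - 25636 = (-620 + 384400 + 8836) - 25636 = 392616 - 25636 = 366980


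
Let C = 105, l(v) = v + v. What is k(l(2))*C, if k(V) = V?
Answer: 420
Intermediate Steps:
l(v) = 2*v
k(l(2))*C = (2*2)*105 = 4*105 = 420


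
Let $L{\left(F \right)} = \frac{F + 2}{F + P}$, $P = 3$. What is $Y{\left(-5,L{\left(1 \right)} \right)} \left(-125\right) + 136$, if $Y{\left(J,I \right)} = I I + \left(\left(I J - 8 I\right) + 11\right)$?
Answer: $- \frac{1449}{16} \approx -90.563$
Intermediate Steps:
$L{\left(F \right)} = \frac{2 + F}{3 + F}$ ($L{\left(F \right)} = \frac{F + 2}{F + 3} = \frac{2 + F}{3 + F}$)
$Y{\left(J,I \right)} = 11 + I^{2} - 8 I + I J$ ($Y{\left(J,I \right)} = I^{2} + \left(\left(- 8 I + I J\right) + 11\right) = I^{2} + \left(11 - 8 I + I J\right) = 11 + I^{2} - 8 I + I J$)
$Y{\left(-5,L{\left(1 \right)} \right)} \left(-125\right) + 136 = \left(11 + \left(\frac{2 + 1}{3 + 1}\right)^{2} - 8 \frac{2 + 1}{3 + 1} + \frac{2 + 1}{3 + 1} \left(-5\right)\right) \left(-125\right) + 136 = \left(11 + \left(\frac{1}{4} \cdot 3\right)^{2} - 8 \cdot \frac{1}{4} \cdot 3 + \frac{1}{4} \cdot 3 \left(-5\right)\right) \left(-125\right) + 136 = \left(11 + \left(\frac{3}{4}\right)^{2} - 6 + \frac{3}{4} \left(-5\right)\right) \left(-125\right) + 136 = \left(11 + \frac{9}{16} - 6 - \frac{15}{4}\right) \left(-125\right) + 136 = \frac{29}{16} \left(-125\right) + 136 = - \frac{3625}{16} + 136 = - \frac{1449}{16}$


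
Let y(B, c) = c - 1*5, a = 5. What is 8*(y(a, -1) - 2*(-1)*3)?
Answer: 0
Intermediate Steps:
y(B, c) = -5 + c (y(B, c) = c - 5 = -5 + c)
8*(y(a, -1) - 2*(-1)*3) = 8*((-5 - 1) - 2*(-1)*3) = 8*(-6 + 2*3) = 8*(-6 + 6) = 8*0 = 0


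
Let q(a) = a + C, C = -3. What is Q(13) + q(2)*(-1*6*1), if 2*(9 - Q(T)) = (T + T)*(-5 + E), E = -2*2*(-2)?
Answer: -24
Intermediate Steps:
q(a) = -3 + a (q(a) = a - 3 = -3 + a)
E = 8 (E = -4*(-2) = 8)
Q(T) = 9 - 3*T (Q(T) = 9 - (T + T)*(-5 + 8)/2 = 9 - 2*T*3/2 = 9 - 3*T)
Q(13) + q(2)*(-1*6*1) = (9 - 3*13) + (-3 + 2)*(-1*6*1) = (9 - 39) - (-6) = -30 - 1*(-6) = -30 + 6 = -24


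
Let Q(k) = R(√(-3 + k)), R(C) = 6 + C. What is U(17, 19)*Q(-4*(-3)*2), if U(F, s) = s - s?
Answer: 0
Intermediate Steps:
U(F, s) = 0
Q(k) = 6 + √(-3 + k)
U(17, 19)*Q(-4*(-3)*2) = 0*(6 + √(-3 - 4*(-3)*2)) = 0*(6 + √(-3 + 12*2)) = 0*(6 + √(-3 + 24)) = 0*(6 + √21) = 0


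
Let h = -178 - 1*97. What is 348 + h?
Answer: 73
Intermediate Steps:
h = -275 (h = -178 - 97 = -275)
348 + h = 348 - 275 = 73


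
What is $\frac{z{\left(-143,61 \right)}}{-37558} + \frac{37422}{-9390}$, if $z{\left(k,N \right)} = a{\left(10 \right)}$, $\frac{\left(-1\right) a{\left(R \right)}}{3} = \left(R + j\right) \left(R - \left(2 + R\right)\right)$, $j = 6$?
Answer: $- \frac{117199743}{29389135} \approx -3.9879$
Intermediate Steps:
$a{\left(R \right)} = 36 + 6 R$ ($a{\left(R \right)} = - 3 \left(R + 6\right) \left(R - \left(2 + R\right)\right) = - 3 \left(6 + R\right) \left(-2\right) = - 3 \left(-12 - 2 R\right) = 36 + 6 R$)
$z{\left(k,N \right)} = 96$ ($z{\left(k,N \right)} = 36 + 6 \cdot 10 = 36 + 60 = 96$)
$\frac{z{\left(-143,61 \right)}}{-37558} + \frac{37422}{-9390} = \frac{96}{-37558} + \frac{37422}{-9390} = 96 \left(- \frac{1}{37558}\right) + 37422 \left(- \frac{1}{9390}\right) = - \frac{48}{18779} - \frac{6237}{1565} = - \frac{117199743}{29389135}$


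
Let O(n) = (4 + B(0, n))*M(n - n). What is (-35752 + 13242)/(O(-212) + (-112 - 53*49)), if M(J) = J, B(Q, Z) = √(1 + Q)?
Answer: 22510/2709 ≈ 8.3093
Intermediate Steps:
O(n) = 0 (O(n) = (4 + √(1 + 0))*(n - n) = (4 + √1)*0 = (4 + 1)*0 = 5*0 = 0)
(-35752 + 13242)/(O(-212) + (-112 - 53*49)) = (-35752 + 13242)/(0 + (-112 - 53*49)) = -22510/(0 + (-112 - 2597)) = -22510/(0 - 2709) = -22510/(-2709) = -22510*(-1/2709) = 22510/2709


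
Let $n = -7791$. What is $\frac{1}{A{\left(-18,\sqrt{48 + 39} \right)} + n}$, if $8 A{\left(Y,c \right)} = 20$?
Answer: $- \frac{2}{15577} \approx -0.00012839$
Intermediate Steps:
$A{\left(Y,c \right)} = \frac{5}{2}$ ($A{\left(Y,c \right)} = \frac{1}{8} \cdot 20 = \frac{5}{2}$)
$\frac{1}{A{\left(-18,\sqrt{48 + 39} \right)} + n} = \frac{1}{\frac{5}{2} - 7791} = \frac{1}{- \frac{15577}{2}} = - \frac{2}{15577}$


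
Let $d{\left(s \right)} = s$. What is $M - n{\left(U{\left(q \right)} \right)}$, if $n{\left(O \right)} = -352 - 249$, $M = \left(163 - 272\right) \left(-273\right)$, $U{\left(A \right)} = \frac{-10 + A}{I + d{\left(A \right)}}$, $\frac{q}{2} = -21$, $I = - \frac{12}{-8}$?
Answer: $30358$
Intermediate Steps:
$I = \frac{3}{2}$ ($I = \left(-12\right) \left(- \frac{1}{8}\right) = \frac{3}{2} \approx 1.5$)
$q = -42$ ($q = 2 \left(-21\right) = -42$)
$U{\left(A \right)} = \frac{-10 + A}{\frac{3}{2} + A}$
$M = 29757$ ($M = \left(-109\right) \left(-273\right) = 29757$)
$n{\left(O \right)} = -601$ ($n{\left(O \right)} = -352 - 249 = -601$)
$M - n{\left(U{\left(q \right)} \right)} = 29757 - -601 = 29757 + 601 = 30358$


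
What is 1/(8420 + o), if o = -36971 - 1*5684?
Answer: -1/34235 ≈ -2.9210e-5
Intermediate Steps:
o = -42655 (o = -36971 - 5684 = -42655)
1/(8420 + o) = 1/(8420 - 42655) = 1/(-34235) = -1/34235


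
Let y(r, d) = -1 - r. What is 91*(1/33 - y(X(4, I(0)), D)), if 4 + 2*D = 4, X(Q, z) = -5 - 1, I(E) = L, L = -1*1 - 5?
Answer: -14924/33 ≈ -452.24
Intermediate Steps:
L = -6 (L = -1 - 5 = -6)
I(E) = -6
X(Q, z) = -6
D = 0 (D = -2 + (1/2)*4 = -2 + 2 = 0)
91*(1/33 - y(X(4, I(0)), D)) = 91*(1/33 - (-1 - 1*(-6))) = 91*(1/33 - (-1 + 6)) = 91*(1/33 - 1*5) = 91*(1/33 - 5) = 91*(-164/33) = -14924/33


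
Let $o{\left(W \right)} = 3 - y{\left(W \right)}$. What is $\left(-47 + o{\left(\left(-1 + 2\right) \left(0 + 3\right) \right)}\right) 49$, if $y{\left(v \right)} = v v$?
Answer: $-2597$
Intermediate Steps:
$y{\left(v \right)} = v^{2}$
$o{\left(W \right)} = 3 - W^{2}$
$\left(-47 + o{\left(\left(-1 + 2\right) \left(0 + 3\right) \right)}\right) 49 = \left(-47 + \left(3 - \left(\left(-1 + 2\right) \left(0 + 3\right)\right)^{2}\right)\right) 49 = \left(-47 + \left(3 - \left(1 \cdot 3\right)^{2}\right)\right) 49 = \left(-47 + \left(3 - 3^{2}\right)\right) 49 = \left(-47 + \left(3 - 9\right)\right) 49 = \left(-47 - 6\right) 49 = \left(-53\right) 49 = -2597$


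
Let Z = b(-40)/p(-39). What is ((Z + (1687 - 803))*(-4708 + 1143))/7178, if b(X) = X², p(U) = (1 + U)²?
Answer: -569551530/1295629 ≈ -439.59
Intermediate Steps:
Z = 400/361 (Z = (-40)²/((1 - 39)²) = 1600/((-38)²) = 1600/1444 = 1600*(1/1444) = 400/361 ≈ 1.1080)
((Z + (1687 - 803))*(-4708 + 1143))/7178 = ((400/361 + (1687 - 803))*(-4708 + 1143))/7178 = ((400/361 + 884)*(-3565))*(1/7178) = ((319524/361)*(-3565))*(1/7178) = -1139103060/361*1/7178 = -569551530/1295629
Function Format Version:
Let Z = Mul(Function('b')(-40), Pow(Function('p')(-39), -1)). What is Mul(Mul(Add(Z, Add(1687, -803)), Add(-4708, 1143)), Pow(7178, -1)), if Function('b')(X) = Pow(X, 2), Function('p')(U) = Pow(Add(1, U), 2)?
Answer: Rational(-569551530, 1295629) ≈ -439.59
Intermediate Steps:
Z = Rational(400, 361) (Z = Mul(Pow(-40, 2), Pow(Pow(Add(1, -39), 2), -1)) = Mul(1600, Pow(Pow(-38, 2), -1)) = Mul(1600, Pow(1444, -1)) = Mul(1600, Rational(1, 1444)) = Rational(400, 361) ≈ 1.1080)
Mul(Mul(Add(Z, Add(1687, -803)), Add(-4708, 1143)), Pow(7178, -1)) = Mul(Mul(Add(Rational(400, 361), Add(1687, -803)), Add(-4708, 1143)), Pow(7178, -1)) = Mul(Mul(Add(Rational(400, 361), 884), -3565), Rational(1, 7178)) = Mul(Mul(Rational(319524, 361), -3565), Rational(1, 7178)) = Mul(Rational(-1139103060, 361), Rational(1, 7178)) = Rational(-569551530, 1295629)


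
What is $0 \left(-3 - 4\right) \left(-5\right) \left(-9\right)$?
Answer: $0$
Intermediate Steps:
$0 \left(-3 - 4\right) \left(-5\right) \left(-9\right) = 0 \left(\left(-7\right) \left(-5\right)\right) \left(-9\right) = 0 \cdot 35 \left(-9\right) = 0 \left(-9\right) = 0$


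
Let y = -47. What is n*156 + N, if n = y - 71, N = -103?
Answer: -18511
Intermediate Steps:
n = -118 (n = -47 - 71 = -118)
n*156 + N = -118*156 - 103 = -18408 - 103 = -18511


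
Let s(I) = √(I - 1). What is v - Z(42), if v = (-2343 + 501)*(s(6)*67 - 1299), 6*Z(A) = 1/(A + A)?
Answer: 1205950031/504 - 123414*√5 ≈ 2.1168e+6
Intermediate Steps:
Z(A) = 1/(12*A) (Z(A) = 1/(6*(A + A)) = 1/(6*((2*A))) = (1/(2*A))/6 = 1/(12*A))
s(I) = √(-1 + I)
v = 2392758 - 123414*√5 (v = (-2343 + 501)*(√(-1 + 6)*67 - 1299) = -1842*(√5*67 - 1299) = -1842*(67*√5 - 1299) = -1842*(-1299 + 67*√5) = 2392758 - 123414*√5 ≈ 2.1168e+6)
v - Z(42) = (2392758 - 123414*√5) - 1/(12*42) = (2392758 - 123414*√5) - 1*1/504 = (2392758 - 123414*√5) - 1/504 = 1205950031/504 - 123414*√5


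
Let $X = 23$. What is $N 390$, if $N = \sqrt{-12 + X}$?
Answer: $390 \sqrt{11} \approx 1293.5$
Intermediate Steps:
$N = \sqrt{11}$ ($N = \sqrt{-12 + 23} = \sqrt{11} \approx 3.3166$)
$N 390 = \sqrt{11} \cdot 390 = 390 \sqrt{11}$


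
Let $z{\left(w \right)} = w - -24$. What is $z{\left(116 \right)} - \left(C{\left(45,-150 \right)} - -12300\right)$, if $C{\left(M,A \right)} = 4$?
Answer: $-12164$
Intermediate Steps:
$z{\left(w \right)} = 24 + w$ ($z{\left(w \right)} = w + 24 = 24 + w$)
$z{\left(116 \right)} - \left(C{\left(45,-150 \right)} - -12300\right) = \left(24 + 116\right) - \left(4 - -12300\right) = 140 - \left(4 + 12300\right) = 140 - 12304 = -12164$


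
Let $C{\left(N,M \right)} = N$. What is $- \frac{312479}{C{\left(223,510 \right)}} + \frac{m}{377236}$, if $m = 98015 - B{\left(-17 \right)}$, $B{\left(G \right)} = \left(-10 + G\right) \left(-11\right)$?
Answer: $- \frac{58928268465}{42061814} \approx -1401.0$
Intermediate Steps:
$B{\left(G \right)} = 110 - 11 G$
$m = 97718$ ($m = 98015 - \left(110 - -187\right) = 98015 - \left(110 + 187\right) = 98015 - 297 = 97718$)
$- \frac{312479}{C{\left(223,510 \right)}} + \frac{m}{377236} = - \frac{312479}{223} + \frac{97718}{377236} = \left(-312479\right) \frac{1}{223} + 97718 \cdot \frac{1}{377236} = - \frac{312479}{223} + \frac{48859}{188618} = - \frac{58928268465}{42061814}$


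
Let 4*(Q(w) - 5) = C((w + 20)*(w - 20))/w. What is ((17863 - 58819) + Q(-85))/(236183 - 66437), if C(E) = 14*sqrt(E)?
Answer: -40951/169746 - 7*sqrt(273)/5771364 ≈ -0.24127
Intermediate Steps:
Q(w) = 5 + 7*sqrt((-20 + w)*(20 + w))/(2*w) (Q(w) = 5 + ((14*sqrt((w + 20)*(w - 20)))/w)/4 = 5 + ((14*sqrt((20 + w)*(-20 + w)))/w)/4 = 5 + ((14*sqrt((-20 + w)*(20 + w)))/w)/4 = 5 + (14*sqrt((-20 + w)*(20 + w))/w)/4 = 5 + 7*sqrt((-20 + w)*(20 + w))/(2*w))
((17863 - 58819) + Q(-85))/(236183 - 66437) = ((17863 - 58819) + (5 + (7/2)*sqrt(-400 + (-85)**2)/(-85)))/(236183 - 66437) = (-40956 + (5 + (7/2)*(-1/85)*sqrt(-400 + 7225)))/169746 = (-40956 + (5 + (7/2)*(-1/85)*sqrt(6825)))*(1/169746) = (-40956 + (5 + (7/2)*(-1/85)*(5*sqrt(273))))*(1/169746) = (-40956 + (5 - 7*sqrt(273)/34))*(1/169746) = (-40951 - 7*sqrt(273)/34)*(1/169746) = -40951/169746 - 7*sqrt(273)/5771364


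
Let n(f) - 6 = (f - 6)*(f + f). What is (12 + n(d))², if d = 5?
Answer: 64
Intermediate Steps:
n(f) = 6 + 2*f*(-6 + f) (n(f) = 6 + (f - 6)*(f + f) = 6 + (-6 + f)*(2*f) = 6 + 2*f*(-6 + f))
(12 + n(d))² = (12 + (6 - 12*5 + 2*5²))² = (12 + (6 - 60 + 2*25))² = (12 + (6 - 60 + 50))² = (12 - 4)² = 8² = 64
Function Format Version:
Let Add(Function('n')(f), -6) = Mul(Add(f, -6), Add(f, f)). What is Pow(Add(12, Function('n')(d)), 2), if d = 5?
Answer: 64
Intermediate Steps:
Function('n')(f) = Add(6, Mul(2, f, Add(-6, f))) (Function('n')(f) = Add(6, Mul(Add(f, -6), Add(f, f))) = Add(6, Mul(Add(-6, f), Mul(2, f))) = Add(6, Mul(2, f, Add(-6, f))))
Pow(Add(12, Function('n')(d)), 2) = Pow(Add(12, Add(6, Mul(-12, 5), Mul(2, Pow(5, 2)))), 2) = Pow(Add(12, Add(6, -60, Mul(2, 25))), 2) = Pow(Add(12, Add(6, -60, 50)), 2) = Pow(Add(12, -4), 2) = Pow(8, 2) = 64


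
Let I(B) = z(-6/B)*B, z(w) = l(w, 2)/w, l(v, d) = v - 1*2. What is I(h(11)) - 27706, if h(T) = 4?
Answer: -83090/3 ≈ -27697.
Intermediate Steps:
l(v, d) = -2 + v (l(v, d) = v - 2 = -2 + v)
z(w) = (-2 + w)/w
I(B) = -B²*(-2 - 6/B)/6 (I(B) = ((-2 - 6/B)/((-6/B)))*B = ((-B/6)*(-2 - 6/B))*B = (-B*(-2 - 6/B)/6)*B = -B²*(-2 - 6/B)/6)
I(h(11)) - 27706 = (⅓)*4*(3 + 4) - 27706 = (⅓)*4*7 - 27706 = 28/3 - 27706 = -83090/3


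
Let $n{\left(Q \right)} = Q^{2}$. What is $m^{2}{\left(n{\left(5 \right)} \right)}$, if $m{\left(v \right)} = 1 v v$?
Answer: $390625$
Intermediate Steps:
$m{\left(v \right)} = v^{2}$ ($m{\left(v \right)} = v v = v^{2}$)
$m^{2}{\left(n{\left(5 \right)} \right)} = \left(\left(5^{2}\right)^{2}\right)^{2} = \left(25^{2}\right)^{2} = 625^{2} = 390625$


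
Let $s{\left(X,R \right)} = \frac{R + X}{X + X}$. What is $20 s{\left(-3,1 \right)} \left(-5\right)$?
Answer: $- \frac{100}{3} \approx -33.333$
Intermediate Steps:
$s{\left(X,R \right)} = \frac{R + X}{2 X}$
$20 s{\left(-3,1 \right)} \left(-5\right) = 20 \frac{1 - 3}{2 \left(-3\right)} \left(-5\right) = 20 \cdot \frac{1}{2} \left(- \frac{1}{3}\right) \left(-2\right) \left(-5\right) = 20 \cdot \frac{1}{3} \left(-5\right) = 20 \left(- \frac{5}{3}\right) = - \frac{100}{3}$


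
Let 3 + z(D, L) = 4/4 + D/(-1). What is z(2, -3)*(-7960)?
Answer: 31840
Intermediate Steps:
z(D, L) = -2 - D (z(D, L) = -3 + (4/4 + D/(-1)) = -3 + (4*(¼) + D*(-1)) = -3 + (1 - D) = -2 - D)
z(2, -3)*(-7960) = (-2 - 1*2)*(-7960) = (-2 - 2)*(-7960) = -4*(-7960) = 31840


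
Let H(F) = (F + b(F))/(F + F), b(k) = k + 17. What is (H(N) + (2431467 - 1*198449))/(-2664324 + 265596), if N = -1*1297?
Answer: -5792451269/6222300432 ≈ -0.93092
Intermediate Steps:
N = -1297
b(k) = 17 + k
H(F) = (17 + 2*F)/(2*F) (H(F) = (F + (17 + F))/(F + F) = (17 + 2*F)/((2*F)) = (17 + 2*F)*(1/(2*F)) = (17 + 2*F)/(2*F))
(H(N) + (2431467 - 1*198449))/(-2664324 + 265596) = ((17/2 - 1297)/(-1297) + (2431467 - 1*198449))/(-2664324 + 265596) = (-1/1297*(-2577/2) + (2431467 - 198449))/(-2398728) = (2577/2594 + 2233018)*(-1/2398728) = (5792451269/2594)*(-1/2398728) = -5792451269/6222300432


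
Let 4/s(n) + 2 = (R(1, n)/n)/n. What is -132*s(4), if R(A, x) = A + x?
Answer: 2816/9 ≈ 312.89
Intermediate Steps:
s(n) = 4/(-2 + (1 + n)/n²) (s(n) = 4/(-2 + ((1 + n)/n)/n) = 4/(-2 + (1 + n)/n²))
-132*s(4) = -528*4²/(1 + 4 - 2*4²) = -528*16/(1 + 4 - 2*16) = -528*16/(1 + 4 - 32) = -528*16/(-27) = -528*16*(-1)/27 = -132*(-64/27) = 2816/9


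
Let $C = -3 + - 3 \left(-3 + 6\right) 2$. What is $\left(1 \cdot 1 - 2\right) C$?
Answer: $21$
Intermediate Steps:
$C = -21$ ($C = -3 + \left(-3\right) 3 \cdot 2 = -3 - 18 = -21$)
$\left(1 \cdot 1 - 2\right) C = \left(1 \cdot 1 - 2\right) \left(-21\right) = \left(1 - 2\right) \left(-21\right) = \left(-1\right) \left(-21\right) = 21$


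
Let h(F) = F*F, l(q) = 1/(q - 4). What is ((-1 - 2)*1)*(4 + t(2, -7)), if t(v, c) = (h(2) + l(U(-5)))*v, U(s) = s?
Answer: -106/3 ≈ -35.333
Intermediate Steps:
l(q) = 1/(-4 + q)
h(F) = F²
t(v, c) = 35*v/9 (t(v, c) = (2² + 1/(-4 - 5))*v = (4 + 1/(-9))*v = (4 - ⅑)*v = 35*v/9)
((-1 - 2)*1)*(4 + t(2, -7)) = ((-1 - 2)*1)*(4 + (35/9)*2) = (-3*1)*(4 + 70/9) = -3*106/9 = -106/3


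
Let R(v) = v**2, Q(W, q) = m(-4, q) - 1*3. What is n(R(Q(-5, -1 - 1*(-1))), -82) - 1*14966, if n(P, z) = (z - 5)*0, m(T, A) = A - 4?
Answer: -14966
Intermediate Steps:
m(T, A) = -4 + A
Q(W, q) = -7 + q (Q(W, q) = (-4 + q) - 1*3 = (-4 + q) - 3 = -7 + q)
n(P, z) = 0 (n(P, z) = (-5 + z)*0 = 0)
n(R(Q(-5, -1 - 1*(-1))), -82) - 1*14966 = 0 - 1*14966 = 0 - 14966 = -14966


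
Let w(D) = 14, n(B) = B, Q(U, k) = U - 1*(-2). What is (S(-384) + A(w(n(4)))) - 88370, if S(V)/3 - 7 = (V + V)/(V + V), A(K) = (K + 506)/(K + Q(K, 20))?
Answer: -264986/3 ≈ -88329.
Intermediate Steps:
Q(U, k) = 2 + U (Q(U, k) = U + 2 = 2 + U)
A(K) = (506 + K)/(2 + 2*K) (A(K) = (K + 506)/(K + (2 + K)) = (506 + K)/(2 + 2*K))
S(V) = 24 (S(V) = 21 + 3*((V + V)/(V + V)) = 21 + 3*((2*V)/((2*V))) = 21 + 3*((2*V)*(1/(2*V))) = 21 + 3*1 = 21 + 3 = 24)
(S(-384) + A(w(n(4)))) - 88370 = (24 + (506 + 14)/(2*(1 + 14))) - 88370 = (24 + (½)*520/15) - 88370 = (24 + (½)*(1/15)*520) - 88370 = (24 + 52/3) - 88370 = 124/3 - 88370 = -264986/3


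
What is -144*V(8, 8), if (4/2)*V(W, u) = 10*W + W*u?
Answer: -10368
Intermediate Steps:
V(W, u) = 5*W + W*u/2 (V(W, u) = (10*W + W*u)/2 = 5*W + W*u/2)
-144*V(8, 8) = -72*8*(10 + 8) = -72*8*18 = -144*72 = -10368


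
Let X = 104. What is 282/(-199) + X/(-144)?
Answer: -7663/3582 ≈ -2.1393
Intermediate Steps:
282/(-199) + X/(-144) = 282/(-199) + 104/(-144) = 282*(-1/199) + 104*(-1/144) = -282/199 - 13/18 = -7663/3582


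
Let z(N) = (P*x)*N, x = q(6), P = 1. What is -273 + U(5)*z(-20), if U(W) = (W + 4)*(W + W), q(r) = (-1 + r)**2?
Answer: -45273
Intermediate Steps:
x = 25 (x = (-1 + 6)**2 = 5**2 = 25)
z(N) = 25*N (z(N) = (1*25)*N = 25*N)
U(W) = 2*W*(4 + W) (U(W) = (4 + W)*(2*W) = 2*W*(4 + W))
-273 + U(5)*z(-20) = -273 + (2*5*(4 + 5))*(25*(-20)) = -273 + (2*5*9)*(-500) = -273 + 90*(-500) = -273 - 45000 = -45273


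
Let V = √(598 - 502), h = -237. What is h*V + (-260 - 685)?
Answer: -945 - 948*√6 ≈ -3267.1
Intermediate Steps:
V = 4*√6 (V = √96 = 4*√6 ≈ 9.7980)
h*V + (-260 - 685) = -948*√6 + (-260 - 685) = -948*√6 - 945 = -945 - 948*√6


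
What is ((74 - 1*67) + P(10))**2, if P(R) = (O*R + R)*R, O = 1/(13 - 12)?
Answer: 42849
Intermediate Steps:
O = 1 (O = 1/1 = 1)
P(R) = 2*R**2 (P(R) = (1*R + R)*R = (R + R)*R = (2*R)*R = 2*R**2)
((74 - 1*67) + P(10))**2 = ((74 - 1*67) + 2*10**2)**2 = ((74 - 67) + 2*100)**2 = (7 + 200)**2 = 207**2 = 42849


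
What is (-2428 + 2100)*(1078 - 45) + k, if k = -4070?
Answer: -342894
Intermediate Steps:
(-2428 + 2100)*(1078 - 45) + k = (-2428 + 2100)*(1078 - 45) - 4070 = -328*1033 - 4070 = -338824 - 4070 = -342894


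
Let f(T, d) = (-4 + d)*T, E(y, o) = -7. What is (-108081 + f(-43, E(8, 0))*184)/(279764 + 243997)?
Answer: -3007/74823 ≈ -0.040188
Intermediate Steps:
f(T, d) = T*(-4 + d)
(-108081 + f(-43, E(8, 0))*184)/(279764 + 243997) = (-108081 - 43*(-4 - 7)*184)/(279764 + 243997) = (-108081 - 43*(-11)*184)/523761 = (-108081 + 473*184)*(1/523761) = (-108081 + 87032)*(1/523761) = -21049*1/523761 = -3007/74823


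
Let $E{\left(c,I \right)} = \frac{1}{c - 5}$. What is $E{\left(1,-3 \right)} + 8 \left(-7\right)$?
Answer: $- \frac{225}{4} \approx -56.25$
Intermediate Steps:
$E{\left(c,I \right)} = \frac{1}{-5 + c}$
$E{\left(1,-3 \right)} + 8 \left(-7\right) = \frac{1}{-5 + 1} + 8 \left(-7\right) = \frac{1}{-4} - 56 = - \frac{1}{4} - 56 = - \frac{225}{4}$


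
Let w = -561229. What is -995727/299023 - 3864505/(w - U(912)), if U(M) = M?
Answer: 595836907108/168093088243 ≈ 3.5447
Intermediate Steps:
-995727/299023 - 3864505/(w - U(912)) = -995727/299023 - 3864505/(-561229 - 1*912) = -995727*1/299023 - 3864505/(-561229 - 912) = -995727/299023 - 3864505/(-562141) = -995727/299023 - 3864505*(-1/562141) = -995727/299023 + 3864505/562141 = 595836907108/168093088243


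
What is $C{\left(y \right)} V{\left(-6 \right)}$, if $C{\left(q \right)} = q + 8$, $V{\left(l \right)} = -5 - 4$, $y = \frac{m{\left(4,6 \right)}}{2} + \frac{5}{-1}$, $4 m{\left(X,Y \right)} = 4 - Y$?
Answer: $- \frac{99}{4} \approx -24.75$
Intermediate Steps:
$m{\left(X,Y \right)} = 1 - \frac{Y}{4}$ ($m{\left(X,Y \right)} = \frac{4 - Y}{4} = 1 - \frac{Y}{4}$)
$y = - \frac{21}{4}$ ($y = \frac{1 - \frac{3}{2}}{2} + \frac{5}{-1} = \left(1 - \frac{3}{2}\right) \frac{1}{2} + 5 \left(-1\right) = \left(- \frac{1}{2}\right) \frac{1}{2} - 5 = - \frac{1}{4} - 5 = - \frac{21}{4} \approx -5.25$)
$V{\left(l \right)} = -9$
$C{\left(q \right)} = 8 + q$
$C{\left(y \right)} V{\left(-6 \right)} = \left(8 - \frac{21}{4}\right) \left(-9\right) = \frac{11}{4} \left(-9\right) = - \frac{99}{4}$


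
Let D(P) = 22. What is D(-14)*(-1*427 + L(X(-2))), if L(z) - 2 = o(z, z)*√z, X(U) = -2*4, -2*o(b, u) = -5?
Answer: -9350 + 110*I*√2 ≈ -9350.0 + 155.56*I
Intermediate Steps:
o(b, u) = 5/2 (o(b, u) = -½*(-5) = 5/2)
X(U) = -8
L(z) = 2 + 5*√z/2
D(-14)*(-1*427 + L(X(-2))) = 22*(-1*427 + (2 + 5*√(-8)/2)) = 22*(-427 + (2 + 5*(2*I*√2)/2)) = 22*(-427 + (2 + 5*I*√2)) = 22*(-425 + 5*I*√2) = -9350 + 110*I*√2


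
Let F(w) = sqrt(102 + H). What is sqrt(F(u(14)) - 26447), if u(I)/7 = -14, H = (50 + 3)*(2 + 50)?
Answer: sqrt(-26447 + sqrt(2858)) ≈ 162.46*I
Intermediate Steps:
H = 2756 (H = 53*52 = 2756)
u(I) = -98 (u(I) = 7*(-14) = -98)
F(w) = sqrt(2858) (F(w) = sqrt(102 + 2756) = sqrt(2858))
sqrt(F(u(14)) - 26447) = sqrt(sqrt(2858) - 26447) = sqrt(-26447 + sqrt(2858))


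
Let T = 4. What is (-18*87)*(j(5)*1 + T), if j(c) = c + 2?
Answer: -17226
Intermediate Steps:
j(c) = 2 + c
(-18*87)*(j(5)*1 + T) = (-18*87)*((2 + 5)*1 + 4) = -1566*(7*1 + 4) = -1566*(7 + 4) = -1566*11 = -17226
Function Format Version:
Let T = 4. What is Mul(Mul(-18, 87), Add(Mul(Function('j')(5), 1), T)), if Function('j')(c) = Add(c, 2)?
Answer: -17226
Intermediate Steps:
Function('j')(c) = Add(2, c)
Mul(Mul(-18, 87), Add(Mul(Function('j')(5), 1), T)) = Mul(Mul(-18, 87), Add(Mul(Add(2, 5), 1), 4)) = Mul(-1566, Add(Mul(7, 1), 4)) = Mul(-1566, Add(7, 4)) = Mul(-1566, 11) = -17226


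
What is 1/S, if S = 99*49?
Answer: 1/4851 ≈ 0.00020614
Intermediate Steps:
S = 4851
1/S = 1/4851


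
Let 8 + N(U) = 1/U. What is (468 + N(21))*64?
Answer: 618304/21 ≈ 29443.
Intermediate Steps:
N(U) = -8 + 1/U
(468 + N(21))*64 = (468 + (-8 + 1/21))*64 = (468 - 167/21)*64 = (9661/21)*64 = 618304/21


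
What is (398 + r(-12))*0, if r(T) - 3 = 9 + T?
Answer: 0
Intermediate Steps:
r(T) = 12 + T (r(T) = 3 + (9 + T) = 12 + T)
(398 + r(-12))*0 = (398 + (12 - 12))*0 = (398 + 0)*0 = 398*0 = 0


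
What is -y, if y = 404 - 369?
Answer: -35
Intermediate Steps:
y = 35
-y = -1*35 = -35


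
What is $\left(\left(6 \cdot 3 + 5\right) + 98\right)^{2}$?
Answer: $14641$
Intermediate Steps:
$\left(\left(6 \cdot 3 + 5\right) + 98\right)^{2} = \left(\left(18 + 5\right) + 98\right)^{2} = \left(23 + 98\right)^{2} = 121^{2} = 14641$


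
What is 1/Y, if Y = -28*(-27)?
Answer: 1/756 ≈ 0.0013228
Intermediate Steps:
Y = 756
1/Y = 1/756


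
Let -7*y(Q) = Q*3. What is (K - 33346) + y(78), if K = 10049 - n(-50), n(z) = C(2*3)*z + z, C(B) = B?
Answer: -160863/7 ≈ -22980.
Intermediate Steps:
n(z) = 7*z (n(z) = (2*3)*z + z = 6*z + z = 7*z)
y(Q) = -3*Q/7 (y(Q) = -Q*3/7 = -3*Q/7)
K = 10399 (K = 10049 - 7*(-50) = 10049 - 1*(-350) = 10049 + 350 = 10399)
(K - 33346) + y(78) = (10399 - 33346) - 3/7*78 = -22947 - 234/7 = -160863/7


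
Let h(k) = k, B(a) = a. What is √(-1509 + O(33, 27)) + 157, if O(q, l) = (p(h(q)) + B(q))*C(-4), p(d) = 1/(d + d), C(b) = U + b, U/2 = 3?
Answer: 157 + I*√1571394/33 ≈ 157.0 + 37.986*I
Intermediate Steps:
U = 6 (U = 2*3 = 6)
C(b) = 6 + b
p(d) = 1/(2*d)
O(q, l) = 1/q + 2*q (O(q, l) = (1/(2*q) + q)*(6 - 4) = (q + 1/(2*q))*2 = 1/q + 2*q)
√(-1509 + O(33, 27)) + 157 = √(-1509 + (1/33 + 2*33)) + 157 = √(-1509 + (1/33 + 66)) + 157 = √(-1509 + 2179/33) + 157 = √(-47618/33) + 157 = I*√1571394/33 + 157 = 157 + I*√1571394/33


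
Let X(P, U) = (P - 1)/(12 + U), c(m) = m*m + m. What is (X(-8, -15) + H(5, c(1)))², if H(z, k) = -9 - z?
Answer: 121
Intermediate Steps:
c(m) = m + m² (c(m) = m² + m = m + m²)
X(P, U) = (-1 + P)/(12 + U)
(X(-8, -15) + H(5, c(1)))² = ((-1 - 8)/(12 - 15) + (-9 - 1*5))² = (-9/(-3) + (-9 - 5))² = (-⅓*(-9) - 14)² = (3 - 14)² = (-11)² = 121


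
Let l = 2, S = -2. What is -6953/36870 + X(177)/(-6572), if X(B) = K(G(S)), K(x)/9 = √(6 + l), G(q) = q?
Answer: -6953/36870 - 9*√2/3286 ≈ -0.19245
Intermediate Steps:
K(x) = 18*√2 (K(x) = 9*√(6 + 2) = 9*√8 = 9*(2*√2) = 18*√2)
X(B) = 18*√2
-6953/36870 + X(177)/(-6572) = -6953/36870 + (18*√2)/(-6572) = -6953*1/36870 + (18*√2)*(-1/6572) = -6953/36870 - 9*√2/3286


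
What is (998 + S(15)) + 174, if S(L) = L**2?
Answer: 1397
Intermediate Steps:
(998 + S(15)) + 174 = (998 + 15**2) + 174 = (998 + 225) + 174 = 1223 + 174 = 1397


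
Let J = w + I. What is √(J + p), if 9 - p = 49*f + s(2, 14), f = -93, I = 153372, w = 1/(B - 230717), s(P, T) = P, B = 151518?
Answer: √990650654056337/79199 ≈ 397.41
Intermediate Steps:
w = -1/79199 (w = 1/(151518 - 230717) = 1/(-79199) = -1/79199 ≈ -1.2626e-5)
J = 12146909027/79199 (J = -1/79199 + 153372 = 12146909027/79199 ≈ 1.5337e+5)
p = 4564 (p = 9 - (49*(-93) + 2) = 9 - (-4557 + 2) = 9 - 1*(-4555) = 9 + 4555 = 4564)
√(J + p) = √(12146909027/79199 + 4564) = √(12508373263/79199) = √990650654056337/79199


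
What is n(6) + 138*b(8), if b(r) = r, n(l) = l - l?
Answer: 1104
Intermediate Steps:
n(l) = 0
n(6) + 138*b(8) = 0 + 138*8 = 0 + 1104 = 1104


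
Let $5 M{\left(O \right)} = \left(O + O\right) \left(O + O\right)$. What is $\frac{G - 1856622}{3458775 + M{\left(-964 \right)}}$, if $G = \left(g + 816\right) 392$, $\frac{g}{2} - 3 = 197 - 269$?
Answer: $- \frac{7954230}{21011059} \approx -0.37857$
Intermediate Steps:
$g = -138$ ($g = 6 + 2 \left(197 - 269\right) = 6 + 2 \left(-72\right) = 6 - 144 = -138$)
$G = 265776$ ($G = \left(-138 + 816\right) 392 = 678 \cdot 392 = 265776$)
$M{\left(O \right)} = \frac{4 O^{2}}{5}$ ($M{\left(O \right)} = \frac{\left(O + O\right) \left(O + O\right)}{5} = \frac{2 O 2 O}{5} = \frac{4 O^{2}}{5}$)
$\frac{G - 1856622}{3458775 + M{\left(-964 \right)}} = \frac{265776 - 1856622}{3458775 + \frac{4 \left(-964\right)^{2}}{5}} = - \frac{1590846}{3458775 + \frac{4}{5} \cdot 929296} = - \frac{1590846}{3458775 + \frac{3717184}{5}} = - \frac{1590846}{\frac{21011059}{5}} = \left(-1590846\right) \frac{5}{21011059} = - \frac{7954230}{21011059}$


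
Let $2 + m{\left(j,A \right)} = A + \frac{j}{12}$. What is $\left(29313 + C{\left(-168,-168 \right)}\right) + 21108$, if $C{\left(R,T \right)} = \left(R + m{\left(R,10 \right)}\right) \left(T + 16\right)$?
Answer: $76869$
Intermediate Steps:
$m{\left(j,A \right)} = -2 + A + \frac{j}{12}$ ($m{\left(j,A \right)} = -2 + \left(A + \frac{j}{12}\right) = -2 + A + \frac{j}{12}$)
$C{\left(R,T \right)} = \left(8 + \frac{13 R}{12}\right) \left(16 + T\right)$ ($C{\left(R,T \right)} = \left(R + \left(-2 + 10 + \frac{R}{12}\right)\right) \left(T + 16\right) = \left(R + \left(8 + \frac{R}{12}\right)\right) \left(16 + T\right) = \left(8 + \frac{13 R}{12}\right) \left(16 + T\right)$)
$\left(29313 + C{\left(-168,-168 \right)}\right) + 21108 = \left(29313 + \left(128 + 8 \left(-168\right) + \frac{52}{3} \left(-168\right) + \frac{13}{12} \left(-168\right) \left(-168\right)\right)\right) + 21108 = \left(29313 + \left(128 - 1344 - 2912 + 30576\right)\right) + 21108 = \left(29313 + 26448\right) + 21108 = 55761 + 21108 = 76869$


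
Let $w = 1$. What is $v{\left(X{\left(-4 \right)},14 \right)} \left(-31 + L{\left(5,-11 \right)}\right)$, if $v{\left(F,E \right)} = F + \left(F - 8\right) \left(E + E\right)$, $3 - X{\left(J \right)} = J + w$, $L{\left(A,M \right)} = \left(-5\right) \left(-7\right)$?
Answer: $-200$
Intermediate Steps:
$L{\left(A,M \right)} = 35$
$X{\left(J \right)} = 2 - J$ ($X{\left(J \right)} = 3 - \left(J + 1\right) = 3 - \left(1 + J\right) = 2 - J$)
$v{\left(F,E \right)} = F + 2 E \left(-8 + F\right)$ ($v{\left(F,E \right)} = F + \left(-8 + F\right) 2 E = F + 2 E \left(-8 + F\right)$)
$v{\left(X{\left(-4 \right)},14 \right)} \left(-31 + L{\left(5,-11 \right)}\right) = \left(\left(2 - -4\right) - 224 + 2 \cdot 14 \left(2 - -4\right)\right) \left(-31 + 35\right) = \left(\left(2 + 4\right) - 224 + 2 \cdot 14 \left(2 + 4\right)\right) 4 = \left(6 - 224 + 2 \cdot 14 \cdot 6\right) 4 = \left(6 - 224 + 168\right) 4 = \left(-50\right) 4 = -200$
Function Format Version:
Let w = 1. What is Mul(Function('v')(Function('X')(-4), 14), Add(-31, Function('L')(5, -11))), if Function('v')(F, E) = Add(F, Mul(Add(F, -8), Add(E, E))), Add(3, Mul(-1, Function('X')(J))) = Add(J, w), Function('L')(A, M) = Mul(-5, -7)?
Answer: -200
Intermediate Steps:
Function('L')(A, M) = 35
Function('X')(J) = Add(2, Mul(-1, J)) (Function('X')(J) = Add(3, Mul(-1, Add(J, 1))) = Add(3, Mul(-1, Add(1, J))) = Add(3, Add(-1, Mul(-1, J))) = Add(2, Mul(-1, J)))
Function('v')(F, E) = Add(F, Mul(2, E, Add(-8, F))) (Function('v')(F, E) = Add(F, Mul(Add(-8, F), Mul(2, E))) = Add(F, Mul(2, E, Add(-8, F))))
Mul(Function('v')(Function('X')(-4), 14), Add(-31, Function('L')(5, -11))) = Mul(Add(Add(2, Mul(-1, -4)), Mul(-16, 14), Mul(2, 14, Add(2, Mul(-1, -4)))), Add(-31, 35)) = Mul(Add(Add(2, 4), -224, Mul(2, 14, Add(2, 4))), 4) = Mul(Add(6, -224, Mul(2, 14, 6)), 4) = Mul(Add(6, -224, 168), 4) = Mul(-50, 4) = -200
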